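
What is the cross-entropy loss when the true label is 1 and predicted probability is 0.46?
L = 0.7765

L = -1·log(0.46) - 0·log(0.54) = -log(0.46) = 0.7765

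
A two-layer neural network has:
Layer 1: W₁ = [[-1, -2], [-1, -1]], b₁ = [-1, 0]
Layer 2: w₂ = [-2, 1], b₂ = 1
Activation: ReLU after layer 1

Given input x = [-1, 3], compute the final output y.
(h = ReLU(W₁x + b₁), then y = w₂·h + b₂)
y = 1

Layer 1 pre-activation: z₁ = [-6, -2]
After ReLU: h = [0, 0]
Layer 2 output: y = -2×0 + 1×0 + 1 = 1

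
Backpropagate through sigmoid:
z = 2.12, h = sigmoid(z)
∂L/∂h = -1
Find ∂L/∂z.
∂L/∂z = -0.09568

σ(2.12) = 0.8928
σ'(2.12) = σ(2.12)(1 - σ(2.12)) = 0.8928 × 0.1072 = 0.09568
∂L/∂z = ∂L/∂h · σ'(z) = -1 × 0.09568 = -0.09568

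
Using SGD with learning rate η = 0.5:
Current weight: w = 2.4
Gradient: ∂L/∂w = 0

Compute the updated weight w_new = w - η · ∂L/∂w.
w_new = 2.4

w_new = w - η·∂L/∂w = 2.4 - 0.5×(0) = 2.4 - (0) = 2.4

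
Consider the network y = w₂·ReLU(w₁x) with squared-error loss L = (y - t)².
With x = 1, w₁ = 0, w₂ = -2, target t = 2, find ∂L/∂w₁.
∂L/∂w₁ = 0

Forward pass:
z = w₁x = 0×1 = 0
h = ReLU(0) = 0
y = w₂h = -2×0 = 0

Backward pass:
∂L/∂y = 2(y - t) = 2(0 - 2) = -4
∂y/∂h = w₂ = -2
∂h/∂z = 0 (ReLU derivative)
∂z/∂w₁ = x = 1

∂L/∂w₁ = -4 × -2 × 0 × 1 = 0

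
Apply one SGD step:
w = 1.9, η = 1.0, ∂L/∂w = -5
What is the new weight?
w_new = 6.9

w_new = w - η·∂L/∂w = 1.9 - 1.0×(-5) = 1.9 - (-5) = 6.9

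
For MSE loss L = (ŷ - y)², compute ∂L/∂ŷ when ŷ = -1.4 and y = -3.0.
∂L/∂ŷ = 3.2

∂L/∂ŷ = 2(ŷ - y) = 2(-1.4 - -3.0) = 2(1.6) = 3.2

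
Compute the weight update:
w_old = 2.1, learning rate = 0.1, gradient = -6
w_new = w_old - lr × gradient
w_new = 2.7

w_new = w - η·∂L/∂w = 2.1 - 0.1×(-6) = 2.1 - (-0.6) = 2.7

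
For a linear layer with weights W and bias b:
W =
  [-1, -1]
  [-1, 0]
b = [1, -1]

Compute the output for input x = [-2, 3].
y = [0, 1]

Wx = [-1×-2 + -1×3, -1×-2 + 0×3]
   = [-1, 2]
y = Wx + b = [-1 + 1, 2 + -1] = [0, 1]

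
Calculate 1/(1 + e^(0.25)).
0.4378

sigmoid(-0.25) = 1/(1 + e^(0.25)) = 1/(1 + 1.284) = 0.4378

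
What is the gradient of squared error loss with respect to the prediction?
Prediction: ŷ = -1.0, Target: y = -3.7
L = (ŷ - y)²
∂L/∂ŷ = 5.4

∂L/∂ŷ = 2(ŷ - y) = 2(-1.0 - -3.7) = 2(2.7) = 5.4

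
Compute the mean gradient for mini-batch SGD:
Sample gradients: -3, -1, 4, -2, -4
Average gradient = -1.2

Average = (1/5)(-3 + -1 + 4 + -2 + -4) = -6/5 = -1.2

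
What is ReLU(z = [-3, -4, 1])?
h = [0, 0, 1]

ReLU applied element-wise: max(0,-3)=0, max(0,-4)=0, max(0,1)=1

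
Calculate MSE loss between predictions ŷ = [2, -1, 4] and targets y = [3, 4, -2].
MSE = 20.67

MSE = (1/3)((2-3)² + (-1-4)² + (4--2)²) = (1/3)(1 + 25 + 36) = 20.67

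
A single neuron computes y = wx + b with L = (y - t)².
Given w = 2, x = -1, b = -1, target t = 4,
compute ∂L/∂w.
∂L/∂w = 14

y = wx + b = (2)(-1) + -1 = -3
∂L/∂y = 2(y - t) = 2(-3 - 4) = -14
∂y/∂w = x = -1
∂L/∂w = ∂L/∂y · ∂y/∂w = -14 × -1 = 14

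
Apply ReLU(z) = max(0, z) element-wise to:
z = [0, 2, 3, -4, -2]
h = [0, 2, 3, 0, 0]

ReLU applied element-wise: max(0,0)=0, max(0,2)=2, max(0,3)=3, max(0,-4)=0, max(0,-2)=0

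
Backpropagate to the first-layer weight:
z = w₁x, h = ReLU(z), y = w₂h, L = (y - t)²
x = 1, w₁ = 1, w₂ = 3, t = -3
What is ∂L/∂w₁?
∂L/∂w₁ = 36

Forward pass:
z = w₁x = 1×1 = 1
h = ReLU(1) = 1
y = w₂h = 3×1 = 3

Backward pass:
∂L/∂y = 2(y - t) = 2(3 - -3) = 12
∂y/∂h = w₂ = 3
∂h/∂z = 1 (ReLU derivative)
∂z/∂w₁ = x = 1

∂L/∂w₁ = 12 × 3 × 1 × 1 = 36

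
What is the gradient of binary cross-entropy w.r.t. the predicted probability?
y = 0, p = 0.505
∂L/∂p = 2.02

∂L/∂p = -y/p + (1-y)/(1-p) = 0 + 1/0.495 = 2.02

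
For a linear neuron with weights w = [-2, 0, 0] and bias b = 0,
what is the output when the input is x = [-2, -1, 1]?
y = 4

y = (-2)(-2) + (0)(-1) + (0)(1) + 0 = 4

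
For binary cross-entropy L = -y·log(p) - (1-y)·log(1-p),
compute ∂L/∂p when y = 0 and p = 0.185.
∂L/∂p = 1.227

∂L/∂p = -y/p + (1-y)/(1-p) = 0 + 1/0.815 = 1.227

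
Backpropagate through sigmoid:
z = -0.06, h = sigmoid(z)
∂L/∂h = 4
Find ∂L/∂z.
∂L/∂z = 0.9991

σ(-0.06) = 0.485
σ'(-0.06) = σ(-0.06)(1 - σ(-0.06)) = 0.485 × 0.515 = 0.2498
∂L/∂z = ∂L/∂h · σ'(z) = 4 × 0.2498 = 0.9991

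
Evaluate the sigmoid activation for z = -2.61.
0.0685

sigmoid(-2.61) = 1/(1 + e^(2.61)) = 1/(1 + 13.6) = 0.0685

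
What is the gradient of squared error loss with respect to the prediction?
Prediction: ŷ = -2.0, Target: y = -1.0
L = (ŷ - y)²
∂L/∂ŷ = -2.0

∂L/∂ŷ = 2(ŷ - y) = 2(-2.0 - -1.0) = 2(-1.0) = -2.0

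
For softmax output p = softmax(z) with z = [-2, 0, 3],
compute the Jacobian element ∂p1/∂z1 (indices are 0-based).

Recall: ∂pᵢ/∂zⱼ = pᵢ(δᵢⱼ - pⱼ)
∂p1/∂z1 = 0.0449

p = softmax(z) = [0.006377, 0.04712, 0.9465]
p1 = 0.04712

∂p1/∂z1 = p1(1 - p1) = 0.04712 × (1 - 0.04712) = 0.0449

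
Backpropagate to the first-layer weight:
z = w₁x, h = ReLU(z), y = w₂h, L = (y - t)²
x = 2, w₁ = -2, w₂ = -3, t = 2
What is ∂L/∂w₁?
∂L/∂w₁ = 0

Forward pass:
z = w₁x = -2×2 = -4
h = ReLU(-4) = 0
y = w₂h = -3×0 = 0

Backward pass:
∂L/∂y = 2(y - t) = 2(0 - 2) = -4
∂y/∂h = w₂ = -3
∂h/∂z = 0 (ReLU derivative)
∂z/∂w₁ = x = 2

∂L/∂w₁ = -4 × -3 × 0 × 2 = 0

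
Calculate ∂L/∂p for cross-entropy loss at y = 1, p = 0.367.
∂L/∂p = -2.725

∂L/∂p = -y/p + (1-y)/(1-p) = -1/0.367 + 0 = -2.725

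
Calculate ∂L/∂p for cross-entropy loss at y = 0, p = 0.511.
∂L/∂p = 2.045

∂L/∂p = -y/p + (1-y)/(1-p) = 0 + 1/0.489 = 2.045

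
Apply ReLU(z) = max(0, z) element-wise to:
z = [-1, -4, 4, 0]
h = [0, 0, 4, 0]

ReLU applied element-wise: max(0,-1)=0, max(0,-4)=0, max(0,4)=4, max(0,0)=0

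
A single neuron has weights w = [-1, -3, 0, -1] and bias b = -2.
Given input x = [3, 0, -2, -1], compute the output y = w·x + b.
y = -4

y = (-1)(3) + (-3)(0) + (0)(-2) + (-1)(-1) + -2 = -4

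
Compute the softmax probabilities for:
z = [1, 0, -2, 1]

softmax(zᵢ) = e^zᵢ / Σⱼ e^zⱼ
p = [0.4136, 0.1522, 0.0206, 0.4136]

exp(z) = [2.718, 1, 0.1353, 2.718]
Sum = 6.572
p = [0.4136, 0.1522, 0.0206, 0.4136]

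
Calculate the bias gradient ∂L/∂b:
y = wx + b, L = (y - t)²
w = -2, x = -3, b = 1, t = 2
∂L/∂b = 10

y = wx + b = (-2)(-3) + 1 = 7
∂L/∂y = 2(y - t) = 2(7 - 2) = 10
∂y/∂b = 1
∂L/∂b = ∂L/∂y · ∂y/∂b = 10 × 1 = 10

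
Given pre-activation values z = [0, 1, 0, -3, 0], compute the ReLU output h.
h = [0, 1, 0, 0, 0]

ReLU applied element-wise: max(0,0)=0, max(0,1)=1, max(0,0)=0, max(0,-3)=0, max(0,0)=0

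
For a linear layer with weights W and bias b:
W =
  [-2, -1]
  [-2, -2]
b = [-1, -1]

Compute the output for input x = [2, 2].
y = [-7, -9]

Wx = [-2×2 + -1×2, -2×2 + -2×2]
   = [-6, -8]
y = Wx + b = [-6 + -1, -8 + -1] = [-7, -9]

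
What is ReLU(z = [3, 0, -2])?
h = [3, 0, 0]

ReLU applied element-wise: max(0,3)=3, max(0,0)=0, max(0,-2)=0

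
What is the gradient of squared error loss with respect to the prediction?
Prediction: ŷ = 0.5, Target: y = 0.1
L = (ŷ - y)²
∂L/∂ŷ = 0.8

∂L/∂ŷ = 2(ŷ - y) = 2(0.5 - 0.1) = 2(0.4) = 0.8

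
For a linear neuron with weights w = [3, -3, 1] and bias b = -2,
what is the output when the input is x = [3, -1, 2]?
y = 12

y = (3)(3) + (-3)(-1) + (1)(2) + -2 = 12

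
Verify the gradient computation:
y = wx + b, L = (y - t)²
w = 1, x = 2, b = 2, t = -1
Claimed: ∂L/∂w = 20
Correct

y = (1)(2) + 2 = 4
∂L/∂y = 2(y - t) = 2(4 - -1) = 10
∂y/∂w = x = 2
∂L/∂w = 10 × 2 = 20

Claimed value: 20
Correct: The correct gradient is 20.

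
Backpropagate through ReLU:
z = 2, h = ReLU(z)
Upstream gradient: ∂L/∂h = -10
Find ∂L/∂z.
∂L/∂z = -10

h = ReLU(2) = 2
Since z > 0: ∂h/∂z = 1
∂L/∂z = ∂L/∂h · ∂h/∂z = -10 × 1 = -10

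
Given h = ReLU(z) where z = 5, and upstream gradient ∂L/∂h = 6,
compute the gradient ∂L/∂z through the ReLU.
∂L/∂z = 6

h = ReLU(5) = 5
Since z > 0: ∂h/∂z = 1
∂L/∂z = ∂L/∂h · ∂h/∂z = 6 × 1 = 6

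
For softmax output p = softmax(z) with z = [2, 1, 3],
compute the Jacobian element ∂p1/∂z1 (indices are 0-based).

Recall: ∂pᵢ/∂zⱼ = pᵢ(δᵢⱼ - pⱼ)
∂p1/∂z1 = 0.08193

p = softmax(z) = [0.2447, 0.09003, 0.6652]
p1 = 0.09003

∂p1/∂z1 = p1(1 - p1) = 0.09003 × (1 - 0.09003) = 0.08193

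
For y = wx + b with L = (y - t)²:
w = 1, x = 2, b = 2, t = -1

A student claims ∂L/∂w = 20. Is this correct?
Correct

y = (1)(2) + 2 = 4
∂L/∂y = 2(y - t) = 2(4 - -1) = 10
∂y/∂w = x = 2
∂L/∂w = 10 × 2 = 20

Claimed value: 20
Correct: The correct gradient is 20.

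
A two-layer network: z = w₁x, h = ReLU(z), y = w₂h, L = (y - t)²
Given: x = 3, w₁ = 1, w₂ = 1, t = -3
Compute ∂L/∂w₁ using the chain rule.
∂L/∂w₁ = 36

Forward pass:
z = w₁x = 1×3 = 3
h = ReLU(3) = 3
y = w₂h = 1×3 = 3

Backward pass:
∂L/∂y = 2(y - t) = 2(3 - -3) = 12
∂y/∂h = w₂ = 1
∂h/∂z = 1 (ReLU derivative)
∂z/∂w₁ = x = 3

∂L/∂w₁ = 12 × 1 × 1 × 3 = 36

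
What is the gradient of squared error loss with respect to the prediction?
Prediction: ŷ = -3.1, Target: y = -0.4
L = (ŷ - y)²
∂L/∂ŷ = -5.4

∂L/∂ŷ = 2(ŷ - y) = 2(-3.1 - -0.4) = 2(-2.7) = -5.4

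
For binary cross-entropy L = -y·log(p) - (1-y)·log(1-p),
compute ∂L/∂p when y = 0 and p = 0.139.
∂L/∂p = 1.161

∂L/∂p = -y/p + (1-y)/(1-p) = 0 + 1/0.861 = 1.161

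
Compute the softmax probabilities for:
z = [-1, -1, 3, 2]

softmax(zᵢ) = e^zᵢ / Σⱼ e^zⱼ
p = [0.013, 0.013, 0.712, 0.2619]

exp(z) = [0.3679, 0.3679, 20.09, 7.389]
Sum = 28.21
p = [0.013, 0.013, 0.712, 0.2619]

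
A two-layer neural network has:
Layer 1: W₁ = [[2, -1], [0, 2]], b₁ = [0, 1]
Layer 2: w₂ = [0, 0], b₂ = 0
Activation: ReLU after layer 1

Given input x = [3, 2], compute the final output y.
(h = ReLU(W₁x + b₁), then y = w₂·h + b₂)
y = 0

Layer 1 pre-activation: z₁ = [4, 5]
After ReLU: h = [4, 5]
Layer 2 output: y = 0×4 + 0×5 + 0 = 0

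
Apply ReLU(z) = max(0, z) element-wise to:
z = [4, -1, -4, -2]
h = [4, 0, 0, 0]

ReLU applied element-wise: max(0,4)=4, max(0,-1)=0, max(0,-4)=0, max(0,-2)=0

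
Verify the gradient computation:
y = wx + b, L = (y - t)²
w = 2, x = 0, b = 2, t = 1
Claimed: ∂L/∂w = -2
Incorrect

y = (2)(0) + 2 = 2
∂L/∂y = 2(y - t) = 2(2 - 1) = 2
∂y/∂w = x = 0
∂L/∂w = 2 × 0 = 0

Claimed value: -2
Incorrect: The correct gradient is 0.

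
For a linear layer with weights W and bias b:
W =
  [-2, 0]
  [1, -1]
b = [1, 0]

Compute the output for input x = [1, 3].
y = [-1, -2]

Wx = [-2×1 + 0×3, 1×1 + -1×3]
   = [-2, -2]
y = Wx + b = [-2 + 1, -2 + 0] = [-1, -2]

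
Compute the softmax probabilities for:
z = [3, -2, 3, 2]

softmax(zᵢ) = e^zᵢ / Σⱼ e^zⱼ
p = [0.4211, 0.0028, 0.4211, 0.1549]

exp(z) = [20.09, 0.1353, 20.09, 7.389]
Sum = 47.7
p = [0.4211, 0.0028, 0.4211, 0.1549]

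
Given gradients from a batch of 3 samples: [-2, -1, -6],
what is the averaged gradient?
Average gradient = -3

Average = (1/3)(-2 + -1 + -6) = -9/3 = -3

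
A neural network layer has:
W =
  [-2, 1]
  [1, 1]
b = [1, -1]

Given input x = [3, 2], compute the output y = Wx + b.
y = [-3, 4]

Wx = [-2×3 + 1×2, 1×3 + 1×2]
   = [-4, 5]
y = Wx + b = [-4 + 1, 5 + -1] = [-3, 4]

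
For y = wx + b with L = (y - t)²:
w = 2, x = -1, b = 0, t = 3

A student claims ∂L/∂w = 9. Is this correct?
Incorrect

y = (2)(-1) + 0 = -2
∂L/∂y = 2(y - t) = 2(-2 - 3) = -10
∂y/∂w = x = -1
∂L/∂w = -10 × -1 = 10

Claimed value: 9
Incorrect: The correct gradient is 10.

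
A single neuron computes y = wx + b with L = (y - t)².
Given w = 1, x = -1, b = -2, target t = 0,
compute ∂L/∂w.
∂L/∂w = 6

y = wx + b = (1)(-1) + -2 = -3
∂L/∂y = 2(y - t) = 2(-3 - 0) = -6
∂y/∂w = x = -1
∂L/∂w = ∂L/∂y · ∂y/∂w = -6 × -1 = 6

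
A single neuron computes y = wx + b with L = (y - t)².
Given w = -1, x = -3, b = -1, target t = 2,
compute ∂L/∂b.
∂L/∂b = 0

y = wx + b = (-1)(-3) + -1 = 2
∂L/∂y = 2(y - t) = 2(2 - 2) = 0
∂y/∂b = 1
∂L/∂b = ∂L/∂y · ∂y/∂b = 0 × 1 = 0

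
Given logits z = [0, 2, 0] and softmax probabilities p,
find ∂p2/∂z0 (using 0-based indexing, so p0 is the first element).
∂p2/∂z0 = -0.01134

p = softmax(z) = [0.1065, 0.787, 0.1065]
p2 = 0.1065, p0 = 0.1065

∂p2/∂z0 = -p2 × p0 = -0.1065 × 0.1065 = -0.01134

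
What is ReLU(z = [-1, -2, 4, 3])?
h = [0, 0, 4, 3]

ReLU applied element-wise: max(0,-1)=0, max(0,-2)=0, max(0,4)=4, max(0,3)=3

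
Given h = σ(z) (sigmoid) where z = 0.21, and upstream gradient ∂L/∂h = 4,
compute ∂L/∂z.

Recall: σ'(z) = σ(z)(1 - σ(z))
∂L/∂z = 0.9891

σ(0.21) = 0.5523
σ'(0.21) = σ(0.21)(1 - σ(0.21)) = 0.5523 × 0.4477 = 0.2473
∂L/∂z = ∂L/∂h · σ'(z) = 4 × 0.2473 = 0.9891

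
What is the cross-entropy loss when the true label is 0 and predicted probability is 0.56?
L = 0.821

L = -0·log(0.56) - 1·log(0.44) = -log(0.44) = 0.821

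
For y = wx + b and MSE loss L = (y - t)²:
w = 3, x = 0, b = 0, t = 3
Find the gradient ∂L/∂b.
∂L/∂b = -6

y = wx + b = (3)(0) + 0 = 0
∂L/∂y = 2(y - t) = 2(0 - 3) = -6
∂y/∂b = 1
∂L/∂b = ∂L/∂y · ∂y/∂b = -6 × 1 = -6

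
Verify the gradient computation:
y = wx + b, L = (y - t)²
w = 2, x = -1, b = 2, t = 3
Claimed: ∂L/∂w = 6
Correct

y = (2)(-1) + 2 = 0
∂L/∂y = 2(y - t) = 2(0 - 3) = -6
∂y/∂w = x = -1
∂L/∂w = -6 × -1 = 6

Claimed value: 6
Correct: The correct gradient is 6.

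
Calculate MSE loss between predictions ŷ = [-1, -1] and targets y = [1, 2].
MSE = 6.5

MSE = (1/2)((-1-1)² + (-1-2)²) = (1/2)(4 + 9) = 6.5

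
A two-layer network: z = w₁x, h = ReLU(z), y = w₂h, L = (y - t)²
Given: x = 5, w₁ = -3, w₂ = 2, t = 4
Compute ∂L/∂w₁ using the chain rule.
∂L/∂w₁ = 0

Forward pass:
z = w₁x = -3×5 = -15
h = ReLU(-15) = 0
y = w₂h = 2×0 = 0

Backward pass:
∂L/∂y = 2(y - t) = 2(0 - 4) = -8
∂y/∂h = w₂ = 2
∂h/∂z = 0 (ReLU derivative)
∂z/∂w₁ = x = 5

∂L/∂w₁ = -8 × 2 × 0 × 5 = 0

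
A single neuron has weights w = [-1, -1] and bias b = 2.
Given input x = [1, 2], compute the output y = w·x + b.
y = -1

y = (-1)(1) + (-1)(2) + 2 = -1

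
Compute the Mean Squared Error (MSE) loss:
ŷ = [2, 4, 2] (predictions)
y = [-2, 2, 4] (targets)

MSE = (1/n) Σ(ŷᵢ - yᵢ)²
MSE = 8

MSE = (1/3)((2--2)² + (4-2)² + (2-4)²) = (1/3)(16 + 4 + 4) = 8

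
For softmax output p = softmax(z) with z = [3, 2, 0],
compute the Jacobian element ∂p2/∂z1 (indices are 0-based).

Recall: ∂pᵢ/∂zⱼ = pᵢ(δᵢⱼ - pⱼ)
∂p2/∂z1 = -0.009113

p = softmax(z) = [0.7054, 0.2595, 0.03512]
p2 = 0.03512, p1 = 0.2595

∂p2/∂z1 = -p2 × p1 = -0.03512 × 0.2595 = -0.009113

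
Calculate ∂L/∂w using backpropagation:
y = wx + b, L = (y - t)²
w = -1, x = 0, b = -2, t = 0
∂L/∂w = 0

y = wx + b = (-1)(0) + -2 = -2
∂L/∂y = 2(y - t) = 2(-2 - 0) = -4
∂y/∂w = x = 0
∂L/∂w = ∂L/∂y · ∂y/∂w = -4 × 0 = 0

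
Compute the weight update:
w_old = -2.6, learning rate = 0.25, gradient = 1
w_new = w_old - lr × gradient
w_new = -2.85

w_new = w - η·∂L/∂w = -2.6 - 0.25×(1) = -2.6 - (0.25) = -2.85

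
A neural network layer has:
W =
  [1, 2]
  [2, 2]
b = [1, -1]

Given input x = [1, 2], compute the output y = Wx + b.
y = [6, 5]

Wx = [1×1 + 2×2, 2×1 + 2×2]
   = [5, 6]
y = Wx + b = [5 + 1, 6 + -1] = [6, 5]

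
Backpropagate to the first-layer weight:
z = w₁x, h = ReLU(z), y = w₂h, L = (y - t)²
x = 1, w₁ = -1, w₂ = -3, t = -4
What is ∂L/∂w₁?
∂L/∂w₁ = 0

Forward pass:
z = w₁x = -1×1 = -1
h = ReLU(-1) = 0
y = w₂h = -3×0 = 0

Backward pass:
∂L/∂y = 2(y - t) = 2(0 - -4) = 8
∂y/∂h = w₂ = -3
∂h/∂z = 0 (ReLU derivative)
∂z/∂w₁ = x = 1

∂L/∂w₁ = 8 × -3 × 0 × 1 = 0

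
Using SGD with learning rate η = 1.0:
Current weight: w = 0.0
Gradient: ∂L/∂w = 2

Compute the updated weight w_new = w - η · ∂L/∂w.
w_new = -2

w_new = w - η·∂L/∂w = 0.0 - 1.0×(2) = 0.0 - (2) = -2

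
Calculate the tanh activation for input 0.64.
0.5649

tanh(0.64) = (e^(0.64) - e^(-0.64))/(e^(0.64) + e^(-0.64)) = 0.5649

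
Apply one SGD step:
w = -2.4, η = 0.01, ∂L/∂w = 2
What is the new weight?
w_new = -2.42

w_new = w - η·∂L/∂w = -2.4 - 0.01×(2) = -2.4 - (0.02) = -2.42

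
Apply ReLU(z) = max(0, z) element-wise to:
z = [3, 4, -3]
h = [3, 4, 0]

ReLU applied element-wise: max(0,3)=3, max(0,4)=4, max(0,-3)=0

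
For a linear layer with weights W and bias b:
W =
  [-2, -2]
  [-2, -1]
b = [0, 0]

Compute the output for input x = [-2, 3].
y = [-2, 1]

Wx = [-2×-2 + -2×3, -2×-2 + -1×3]
   = [-2, 1]
y = Wx + b = [-2 + 0, 1 + 0] = [-2, 1]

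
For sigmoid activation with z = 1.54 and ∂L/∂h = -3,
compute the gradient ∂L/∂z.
∂L/∂z = -0.4361

σ(1.54) = 0.8235
σ'(1.54) = σ(1.54)(1 - σ(1.54)) = 0.8235 × 0.1765 = 0.1454
∂L/∂z = ∂L/∂h · σ'(z) = -3 × 0.1454 = -0.4361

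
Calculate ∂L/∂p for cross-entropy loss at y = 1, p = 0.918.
∂L/∂p = -1.089

∂L/∂p = -y/p + (1-y)/(1-p) = -1/0.918 + 0 = -1.089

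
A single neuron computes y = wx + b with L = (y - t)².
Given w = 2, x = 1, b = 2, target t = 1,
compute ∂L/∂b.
∂L/∂b = 6

y = wx + b = (2)(1) + 2 = 4
∂L/∂y = 2(y - t) = 2(4 - 1) = 6
∂y/∂b = 1
∂L/∂b = ∂L/∂y · ∂y/∂b = 6 × 1 = 6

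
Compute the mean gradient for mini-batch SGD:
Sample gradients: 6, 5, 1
Average gradient = 4

Average = (1/3)(6 + 5 + 1) = 12/3 = 4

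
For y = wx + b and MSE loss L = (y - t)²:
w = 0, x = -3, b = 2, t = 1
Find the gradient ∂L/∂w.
∂L/∂w = -6

y = wx + b = (0)(-3) + 2 = 2
∂L/∂y = 2(y - t) = 2(2 - 1) = 2
∂y/∂w = x = -3
∂L/∂w = ∂L/∂y · ∂y/∂w = 2 × -3 = -6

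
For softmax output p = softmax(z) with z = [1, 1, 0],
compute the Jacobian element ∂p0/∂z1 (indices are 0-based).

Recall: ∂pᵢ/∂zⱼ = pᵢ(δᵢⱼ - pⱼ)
∂p0/∂z1 = -0.1784

p = softmax(z) = [0.4223, 0.4223, 0.1554]
p0 = 0.4223, p1 = 0.4223

∂p0/∂z1 = -p0 × p1 = -0.4223 × 0.4223 = -0.1784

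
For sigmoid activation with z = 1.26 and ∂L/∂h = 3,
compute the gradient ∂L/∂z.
∂L/∂z = 0.5164

σ(1.26) = 0.779
σ'(1.26) = σ(1.26)(1 - σ(1.26)) = 0.779 × 0.221 = 0.1721
∂L/∂z = ∂L/∂h · σ'(z) = 3 × 0.1721 = 0.5164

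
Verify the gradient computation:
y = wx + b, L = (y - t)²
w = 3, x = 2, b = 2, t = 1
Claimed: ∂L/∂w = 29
Incorrect

y = (3)(2) + 2 = 8
∂L/∂y = 2(y - t) = 2(8 - 1) = 14
∂y/∂w = x = 2
∂L/∂w = 14 × 2 = 28

Claimed value: 29
Incorrect: The correct gradient is 28.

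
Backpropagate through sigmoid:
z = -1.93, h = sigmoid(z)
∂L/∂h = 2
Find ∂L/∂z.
∂L/∂z = 0.2214

σ(-1.93) = 0.1268
σ'(-1.93) = σ(-1.93)(1 - σ(-1.93)) = 0.1268 × 0.8732 = 0.1107
∂L/∂z = ∂L/∂h · σ'(z) = 2 × 0.1107 = 0.2214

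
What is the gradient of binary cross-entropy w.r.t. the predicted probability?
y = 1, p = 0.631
∂L/∂p = -1.585

∂L/∂p = -y/p + (1-y)/(1-p) = -1/0.631 + 0 = -1.585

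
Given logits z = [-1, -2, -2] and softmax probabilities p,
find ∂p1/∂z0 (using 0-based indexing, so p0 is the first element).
∂p1/∂z0 = -0.1221

p = softmax(z) = [0.5761, 0.2119, 0.2119]
p1 = 0.2119, p0 = 0.5761

∂p1/∂z0 = -p1 × p0 = -0.2119 × 0.5761 = -0.1221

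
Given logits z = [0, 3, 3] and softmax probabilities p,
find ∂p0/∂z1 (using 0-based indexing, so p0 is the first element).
∂p0/∂z1 = -0.01185

p = softmax(z) = [0.02429, 0.4879, 0.4879]
p0 = 0.02429, p1 = 0.4879

∂p0/∂z1 = -p0 × p1 = -0.02429 × 0.4879 = -0.01185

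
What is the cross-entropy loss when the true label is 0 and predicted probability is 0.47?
L = 0.6349

L = -0·log(0.47) - 1·log(0.53) = -log(0.53) = 0.6349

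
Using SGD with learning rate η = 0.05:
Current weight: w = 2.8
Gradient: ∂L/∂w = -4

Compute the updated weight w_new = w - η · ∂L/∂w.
w_new = 3

w_new = w - η·∂L/∂w = 2.8 - 0.05×(-4) = 2.8 - (-0.2) = 3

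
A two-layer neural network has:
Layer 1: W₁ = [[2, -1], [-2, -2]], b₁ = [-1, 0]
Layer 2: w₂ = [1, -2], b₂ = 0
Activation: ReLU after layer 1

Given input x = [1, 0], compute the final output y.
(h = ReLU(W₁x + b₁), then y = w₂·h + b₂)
y = 1

Layer 1 pre-activation: z₁ = [1, -2]
After ReLU: h = [1, 0]
Layer 2 output: y = 1×1 + -2×0 + 0 = 1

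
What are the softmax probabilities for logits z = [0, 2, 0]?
p = [0.1065, 0.787, 0.1065]

exp(z) = [1, 7.389, 1]
Sum = 9.389
p = [0.1065, 0.787, 0.1065]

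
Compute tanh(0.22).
0.2165

tanh(0.22) = (e^(0.22) - e^(-0.22))/(e^(0.22) + e^(-0.22)) = 0.2165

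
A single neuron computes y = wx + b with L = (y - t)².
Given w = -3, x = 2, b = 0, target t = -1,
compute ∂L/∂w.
∂L/∂w = -20

y = wx + b = (-3)(2) + 0 = -6
∂L/∂y = 2(y - t) = 2(-6 - -1) = -10
∂y/∂w = x = 2
∂L/∂w = ∂L/∂y · ∂y/∂w = -10 × 2 = -20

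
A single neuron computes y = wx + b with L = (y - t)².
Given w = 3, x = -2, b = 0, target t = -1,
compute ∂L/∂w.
∂L/∂w = 20

y = wx + b = (3)(-2) + 0 = -6
∂L/∂y = 2(y - t) = 2(-6 - -1) = -10
∂y/∂w = x = -2
∂L/∂w = ∂L/∂y · ∂y/∂w = -10 × -2 = 20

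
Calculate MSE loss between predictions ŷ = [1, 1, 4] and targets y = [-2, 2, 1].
MSE = 6.333

MSE = (1/3)((1--2)² + (1-2)² + (4-1)²) = (1/3)(9 + 1 + 9) = 6.333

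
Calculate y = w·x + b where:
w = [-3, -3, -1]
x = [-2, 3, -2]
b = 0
y = -1

y = (-3)(-2) + (-3)(3) + (-1)(-2) + 0 = -1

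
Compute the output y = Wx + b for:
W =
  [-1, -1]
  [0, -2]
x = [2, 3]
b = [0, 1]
y = [-5, -5]

Wx = [-1×2 + -1×3, 0×2 + -2×3]
   = [-5, -6]
y = Wx + b = [-5 + 0, -6 + 1] = [-5, -5]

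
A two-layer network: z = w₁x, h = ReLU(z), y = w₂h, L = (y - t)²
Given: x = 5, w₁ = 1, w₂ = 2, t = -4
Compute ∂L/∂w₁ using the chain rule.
∂L/∂w₁ = 280

Forward pass:
z = w₁x = 1×5 = 5
h = ReLU(5) = 5
y = w₂h = 2×5 = 10

Backward pass:
∂L/∂y = 2(y - t) = 2(10 - -4) = 28
∂y/∂h = w₂ = 2
∂h/∂z = 1 (ReLU derivative)
∂z/∂w₁ = x = 5

∂L/∂w₁ = 28 × 2 × 1 × 5 = 280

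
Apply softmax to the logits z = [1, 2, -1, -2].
p = [0.2562, 0.6964, 0.0347, 0.0128]

exp(z) = [2.718, 7.389, 0.3679, 0.1353]
Sum = 10.61
p = [0.2562, 0.6964, 0.0347, 0.0128]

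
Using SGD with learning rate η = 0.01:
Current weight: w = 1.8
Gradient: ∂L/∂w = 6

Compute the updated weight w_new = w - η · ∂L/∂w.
w_new = 1.74

w_new = w - η·∂L/∂w = 1.8 - 0.01×(6) = 1.8 - (0.06) = 1.74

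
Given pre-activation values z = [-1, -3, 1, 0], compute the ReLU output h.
h = [0, 0, 1, 0]

ReLU applied element-wise: max(0,-1)=0, max(0,-3)=0, max(0,1)=1, max(0,0)=0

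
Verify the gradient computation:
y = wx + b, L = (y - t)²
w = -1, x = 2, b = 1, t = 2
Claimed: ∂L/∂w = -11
Incorrect

y = (-1)(2) + 1 = -1
∂L/∂y = 2(y - t) = 2(-1 - 2) = -6
∂y/∂w = x = 2
∂L/∂w = -6 × 2 = -12

Claimed value: -11
Incorrect: The correct gradient is -12.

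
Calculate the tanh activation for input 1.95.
0.9603

tanh(1.95) = (e^(1.95) - e^(-1.95))/(e^(1.95) + e^(-1.95)) = 0.9603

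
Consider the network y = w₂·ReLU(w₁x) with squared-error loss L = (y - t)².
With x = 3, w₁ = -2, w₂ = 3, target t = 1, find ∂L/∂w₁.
∂L/∂w₁ = 0

Forward pass:
z = w₁x = -2×3 = -6
h = ReLU(-6) = 0
y = w₂h = 3×0 = 0

Backward pass:
∂L/∂y = 2(y - t) = 2(0 - 1) = -2
∂y/∂h = w₂ = 3
∂h/∂z = 0 (ReLU derivative)
∂z/∂w₁ = x = 3

∂L/∂w₁ = -2 × 3 × 0 × 3 = 0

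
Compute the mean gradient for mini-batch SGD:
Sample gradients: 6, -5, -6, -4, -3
Average gradient = -2.4

Average = (1/5)(6 + -5 + -6 + -4 + -3) = -12/5 = -2.4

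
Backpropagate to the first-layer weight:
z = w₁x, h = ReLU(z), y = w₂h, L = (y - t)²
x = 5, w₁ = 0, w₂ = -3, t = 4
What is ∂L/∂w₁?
∂L/∂w₁ = 0

Forward pass:
z = w₁x = 0×5 = 0
h = ReLU(0) = 0
y = w₂h = -3×0 = 0

Backward pass:
∂L/∂y = 2(y - t) = 2(0 - 4) = -8
∂y/∂h = w₂ = -3
∂h/∂z = 0 (ReLU derivative)
∂z/∂w₁ = x = 5

∂L/∂w₁ = -8 × -3 × 0 × 5 = 0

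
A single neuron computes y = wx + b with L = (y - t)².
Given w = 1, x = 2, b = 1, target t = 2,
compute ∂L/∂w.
∂L/∂w = 4

y = wx + b = (1)(2) + 1 = 3
∂L/∂y = 2(y - t) = 2(3 - 2) = 2
∂y/∂w = x = 2
∂L/∂w = ∂L/∂y · ∂y/∂w = 2 × 2 = 4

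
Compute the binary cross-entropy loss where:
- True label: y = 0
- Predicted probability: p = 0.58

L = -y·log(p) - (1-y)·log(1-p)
L = 0.8675

L = -0·log(0.58) - 1·log(0.42) = -log(0.42) = 0.8675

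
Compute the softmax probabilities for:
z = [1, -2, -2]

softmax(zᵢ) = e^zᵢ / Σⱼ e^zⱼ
p = [0.9094, 0.0453, 0.0453]

exp(z) = [2.718, 0.1353, 0.1353]
Sum = 2.989
p = [0.9094, 0.0453, 0.0453]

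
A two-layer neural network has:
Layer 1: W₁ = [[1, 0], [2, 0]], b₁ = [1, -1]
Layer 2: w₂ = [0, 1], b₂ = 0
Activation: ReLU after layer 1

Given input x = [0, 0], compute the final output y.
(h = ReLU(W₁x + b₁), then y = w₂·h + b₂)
y = 0

Layer 1 pre-activation: z₁ = [1, -1]
After ReLU: h = [1, 0]
Layer 2 output: y = 0×1 + 1×0 + 0 = 0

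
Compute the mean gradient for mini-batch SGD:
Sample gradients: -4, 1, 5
Average gradient = 0.6667

Average = (1/3)(-4 + 1 + 5) = 2/3 = 0.6667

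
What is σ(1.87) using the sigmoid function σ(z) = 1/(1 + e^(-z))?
0.8665

sigmoid(1.87) = 1/(1 + e^(-1.87)) = 1/(1 + 0.1541) = 0.8665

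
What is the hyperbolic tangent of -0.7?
-0.6044

tanh(-0.7) = (e^(-0.7) - e^(0.7))/(e^(-0.7) + e^(0.7)) = -0.6044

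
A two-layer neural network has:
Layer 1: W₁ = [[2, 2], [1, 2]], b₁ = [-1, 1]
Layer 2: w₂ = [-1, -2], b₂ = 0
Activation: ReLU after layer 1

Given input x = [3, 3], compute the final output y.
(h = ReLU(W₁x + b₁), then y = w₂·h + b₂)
y = -31

Layer 1 pre-activation: z₁ = [11, 10]
After ReLU: h = [11, 10]
Layer 2 output: y = -1×11 + -2×10 + 0 = -31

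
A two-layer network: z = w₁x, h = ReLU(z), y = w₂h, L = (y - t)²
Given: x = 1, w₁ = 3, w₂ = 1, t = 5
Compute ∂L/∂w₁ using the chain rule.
∂L/∂w₁ = -4

Forward pass:
z = w₁x = 3×1 = 3
h = ReLU(3) = 3
y = w₂h = 1×3 = 3

Backward pass:
∂L/∂y = 2(y - t) = 2(3 - 5) = -4
∂y/∂h = w₂ = 1
∂h/∂z = 1 (ReLU derivative)
∂z/∂w₁ = x = 1

∂L/∂w₁ = -4 × 1 × 1 × 1 = -4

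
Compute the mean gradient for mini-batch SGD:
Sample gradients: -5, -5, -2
Average gradient = -4

Average = (1/3)(-5 + -5 + -2) = -12/3 = -4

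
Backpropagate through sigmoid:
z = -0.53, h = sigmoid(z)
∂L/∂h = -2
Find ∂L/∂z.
∂L/∂z = -0.4665

σ(-0.53) = 0.3705
σ'(-0.53) = σ(-0.53)(1 - σ(-0.53)) = 0.3705 × 0.6295 = 0.2332
∂L/∂z = ∂L/∂h · σ'(z) = -2 × 0.2332 = -0.4665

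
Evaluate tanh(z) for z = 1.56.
0.9154

tanh(1.56) = (e^(1.56) - e^(-1.56))/(e^(1.56) + e^(-1.56)) = 0.9154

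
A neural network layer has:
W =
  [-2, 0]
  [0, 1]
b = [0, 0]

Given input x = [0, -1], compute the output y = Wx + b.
y = [0, -1]

Wx = [-2×0 + 0×-1, 0×0 + 1×-1]
   = [0, -1]
y = Wx + b = [0 + 0, -1 + 0] = [0, -1]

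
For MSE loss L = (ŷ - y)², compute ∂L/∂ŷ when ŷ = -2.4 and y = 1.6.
∂L/∂ŷ = -8.0

∂L/∂ŷ = 2(ŷ - y) = 2(-2.4 - 1.6) = 2(-4.0) = -8.0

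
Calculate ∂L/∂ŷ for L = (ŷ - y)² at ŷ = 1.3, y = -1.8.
∂L/∂ŷ = 6.2

∂L/∂ŷ = 2(ŷ - y) = 2(1.3 - -1.8) = 2(3.1) = 6.2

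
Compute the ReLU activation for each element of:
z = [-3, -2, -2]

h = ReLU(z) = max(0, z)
h = [0, 0, 0]

ReLU applied element-wise: max(0,-3)=0, max(0,-2)=0, max(0,-2)=0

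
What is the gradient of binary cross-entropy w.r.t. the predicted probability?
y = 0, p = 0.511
∂L/∂p = 2.045

∂L/∂p = -y/p + (1-y)/(1-p) = 0 + 1/0.489 = 2.045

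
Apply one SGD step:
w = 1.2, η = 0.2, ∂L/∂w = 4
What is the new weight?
w_new = 0.4

w_new = w - η·∂L/∂w = 1.2 - 0.2×(4) = 1.2 - (0.8) = 0.4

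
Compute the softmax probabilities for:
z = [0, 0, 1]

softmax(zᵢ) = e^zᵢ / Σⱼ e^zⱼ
p = [0.2119, 0.2119, 0.5761]

exp(z) = [1, 1, 2.718]
Sum = 4.718
p = [0.2119, 0.2119, 0.5761]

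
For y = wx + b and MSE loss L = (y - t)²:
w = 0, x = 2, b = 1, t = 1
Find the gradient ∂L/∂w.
∂L/∂w = 0

y = wx + b = (0)(2) + 1 = 1
∂L/∂y = 2(y - t) = 2(1 - 1) = 0
∂y/∂w = x = 2
∂L/∂w = ∂L/∂y · ∂y/∂w = 0 × 2 = 0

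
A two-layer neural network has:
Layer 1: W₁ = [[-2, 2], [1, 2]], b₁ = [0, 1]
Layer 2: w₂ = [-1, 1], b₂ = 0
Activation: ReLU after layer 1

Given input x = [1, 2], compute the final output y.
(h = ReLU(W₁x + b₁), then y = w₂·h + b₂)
y = 4

Layer 1 pre-activation: z₁ = [2, 6]
After ReLU: h = [2, 6]
Layer 2 output: y = -1×2 + 1×6 + 0 = 4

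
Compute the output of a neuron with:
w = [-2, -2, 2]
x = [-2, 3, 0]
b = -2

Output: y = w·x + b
y = -4

y = (-2)(-2) + (-2)(3) + (2)(0) + -2 = -4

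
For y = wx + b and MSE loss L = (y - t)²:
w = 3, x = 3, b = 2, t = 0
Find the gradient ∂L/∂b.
∂L/∂b = 22

y = wx + b = (3)(3) + 2 = 11
∂L/∂y = 2(y - t) = 2(11 - 0) = 22
∂y/∂b = 1
∂L/∂b = ∂L/∂y · ∂y/∂b = 22 × 1 = 22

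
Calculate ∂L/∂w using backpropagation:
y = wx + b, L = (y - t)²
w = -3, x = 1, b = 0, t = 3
∂L/∂w = -12

y = wx + b = (-3)(1) + 0 = -3
∂L/∂y = 2(y - t) = 2(-3 - 3) = -12
∂y/∂w = x = 1
∂L/∂w = ∂L/∂y · ∂y/∂w = -12 × 1 = -12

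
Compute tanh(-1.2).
-0.8337

tanh(-1.2) = (e^(-1.2) - e^(1.2))/(e^(-1.2) + e^(1.2)) = -0.8337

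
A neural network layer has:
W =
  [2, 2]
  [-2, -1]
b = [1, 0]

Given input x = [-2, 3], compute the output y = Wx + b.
y = [3, 1]

Wx = [2×-2 + 2×3, -2×-2 + -1×3]
   = [2, 1]
y = Wx + b = [2 + 1, 1 + 0] = [3, 1]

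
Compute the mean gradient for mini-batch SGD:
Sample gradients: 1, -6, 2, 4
Average gradient = 0.25

Average = (1/4)(1 + -6 + 2 + 4) = 1/4 = 0.25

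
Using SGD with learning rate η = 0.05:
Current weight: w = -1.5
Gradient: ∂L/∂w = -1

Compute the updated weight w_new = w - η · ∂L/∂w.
w_new = -1.45

w_new = w - η·∂L/∂w = -1.5 - 0.05×(-1) = -1.5 - (-0.05) = -1.45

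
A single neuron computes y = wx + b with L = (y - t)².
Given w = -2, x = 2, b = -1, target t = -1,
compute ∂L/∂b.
∂L/∂b = -8

y = wx + b = (-2)(2) + -1 = -5
∂L/∂y = 2(y - t) = 2(-5 - -1) = -8
∂y/∂b = 1
∂L/∂b = ∂L/∂y · ∂y/∂b = -8 × 1 = -8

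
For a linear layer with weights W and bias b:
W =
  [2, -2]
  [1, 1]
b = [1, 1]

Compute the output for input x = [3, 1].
y = [5, 5]

Wx = [2×3 + -2×1, 1×3 + 1×1]
   = [4, 4]
y = Wx + b = [4 + 1, 4 + 1] = [5, 5]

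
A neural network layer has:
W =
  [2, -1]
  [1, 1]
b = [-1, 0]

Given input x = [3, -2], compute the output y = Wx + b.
y = [7, 1]

Wx = [2×3 + -1×-2, 1×3 + 1×-2]
   = [8, 1]
y = Wx + b = [8 + -1, 1 + 0] = [7, 1]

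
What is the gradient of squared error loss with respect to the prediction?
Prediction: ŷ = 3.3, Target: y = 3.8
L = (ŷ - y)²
∂L/∂ŷ = -1.0

∂L/∂ŷ = 2(ŷ - y) = 2(3.3 - 3.8) = 2(-0.5) = -1.0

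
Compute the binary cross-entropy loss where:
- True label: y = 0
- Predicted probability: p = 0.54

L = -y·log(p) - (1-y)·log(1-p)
L = 0.7765

L = -0·log(0.54) - 1·log(0.46) = -log(0.46) = 0.7765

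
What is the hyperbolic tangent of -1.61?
-0.9232

tanh(-1.61) = (e^(-1.61) - e^(1.61))/(e^(-1.61) + e^(1.61)) = -0.9232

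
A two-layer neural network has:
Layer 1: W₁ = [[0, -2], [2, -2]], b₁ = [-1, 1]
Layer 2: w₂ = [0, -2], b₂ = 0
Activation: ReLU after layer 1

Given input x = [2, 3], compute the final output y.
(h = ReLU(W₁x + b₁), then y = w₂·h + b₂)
y = 0

Layer 1 pre-activation: z₁ = [-7, -1]
After ReLU: h = [0, 0]
Layer 2 output: y = 0×0 + -2×0 + 0 = 0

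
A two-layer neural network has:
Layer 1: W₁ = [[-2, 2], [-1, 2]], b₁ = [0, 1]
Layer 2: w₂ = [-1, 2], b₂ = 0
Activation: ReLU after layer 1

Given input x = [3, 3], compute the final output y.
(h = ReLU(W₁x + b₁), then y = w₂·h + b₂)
y = 8

Layer 1 pre-activation: z₁ = [0, 4]
After ReLU: h = [0, 4]
Layer 2 output: y = -1×0 + 2×4 + 0 = 8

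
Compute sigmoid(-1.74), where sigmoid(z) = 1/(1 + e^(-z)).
0.1493

sigmoid(-1.74) = 1/(1 + e^(1.74)) = 1/(1 + 5.697) = 0.1493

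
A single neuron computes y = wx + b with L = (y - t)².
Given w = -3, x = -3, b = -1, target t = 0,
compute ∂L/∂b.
∂L/∂b = 16

y = wx + b = (-3)(-3) + -1 = 8
∂L/∂y = 2(y - t) = 2(8 - 0) = 16
∂y/∂b = 1
∂L/∂b = ∂L/∂y · ∂y/∂b = 16 × 1 = 16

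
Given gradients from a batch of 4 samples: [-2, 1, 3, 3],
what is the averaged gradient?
Average gradient = 1.25

Average = (1/4)(-2 + 1 + 3 + 3) = 5/4 = 1.25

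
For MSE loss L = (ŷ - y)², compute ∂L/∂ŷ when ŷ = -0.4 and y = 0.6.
∂L/∂ŷ = -2.0

∂L/∂ŷ = 2(ŷ - y) = 2(-0.4 - 0.6) = 2(-1.0) = -2.0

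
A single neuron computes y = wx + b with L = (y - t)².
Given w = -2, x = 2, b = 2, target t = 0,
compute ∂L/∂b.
∂L/∂b = -4

y = wx + b = (-2)(2) + 2 = -2
∂L/∂y = 2(y - t) = 2(-2 - 0) = -4
∂y/∂b = 1
∂L/∂b = ∂L/∂y · ∂y/∂b = -4 × 1 = -4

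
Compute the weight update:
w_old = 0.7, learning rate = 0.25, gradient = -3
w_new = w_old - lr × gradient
w_new = 1.45

w_new = w - η·∂L/∂w = 0.7 - 0.25×(-3) = 0.7 - (-0.75) = 1.45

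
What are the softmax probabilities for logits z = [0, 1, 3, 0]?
p = [0.0403, 0.1096, 0.8098, 0.0403]

exp(z) = [1, 2.718, 20.09, 1]
Sum = 24.8
p = [0.0403, 0.1096, 0.8098, 0.0403]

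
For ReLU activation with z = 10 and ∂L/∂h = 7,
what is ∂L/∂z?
∂L/∂z = 7

h = ReLU(10) = 10
Since z > 0: ∂h/∂z = 1
∂L/∂z = ∂L/∂h · ∂h/∂z = 7 × 1 = 7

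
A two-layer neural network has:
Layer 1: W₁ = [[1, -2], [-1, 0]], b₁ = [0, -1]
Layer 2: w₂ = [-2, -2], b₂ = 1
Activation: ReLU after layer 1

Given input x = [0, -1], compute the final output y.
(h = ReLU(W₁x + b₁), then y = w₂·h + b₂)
y = -3

Layer 1 pre-activation: z₁ = [2, -1]
After ReLU: h = [2, 0]
Layer 2 output: y = -2×2 + -2×0 + 1 = -3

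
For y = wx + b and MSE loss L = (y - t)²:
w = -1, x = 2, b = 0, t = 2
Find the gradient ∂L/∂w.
∂L/∂w = -16

y = wx + b = (-1)(2) + 0 = -2
∂L/∂y = 2(y - t) = 2(-2 - 2) = -8
∂y/∂w = x = 2
∂L/∂w = ∂L/∂y · ∂y/∂w = -8 × 2 = -16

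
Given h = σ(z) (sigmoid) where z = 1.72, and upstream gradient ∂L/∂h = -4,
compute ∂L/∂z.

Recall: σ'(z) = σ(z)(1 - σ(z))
∂L/∂z = -0.5152

σ(1.72) = 0.8481
σ'(1.72) = σ(1.72)(1 - σ(1.72)) = 0.8481 × 0.1519 = 0.1288
∂L/∂z = ∂L/∂h · σ'(z) = -4 × 0.1288 = -0.5152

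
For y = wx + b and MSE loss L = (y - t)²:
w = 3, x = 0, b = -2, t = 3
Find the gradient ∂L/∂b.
∂L/∂b = -10

y = wx + b = (3)(0) + -2 = -2
∂L/∂y = 2(y - t) = 2(-2 - 3) = -10
∂y/∂b = 1
∂L/∂b = ∂L/∂y · ∂y/∂b = -10 × 1 = -10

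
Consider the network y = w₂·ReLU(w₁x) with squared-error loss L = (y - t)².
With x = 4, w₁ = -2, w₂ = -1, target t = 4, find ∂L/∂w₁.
∂L/∂w₁ = 0

Forward pass:
z = w₁x = -2×4 = -8
h = ReLU(-8) = 0
y = w₂h = -1×0 = 0

Backward pass:
∂L/∂y = 2(y - t) = 2(0 - 4) = -8
∂y/∂h = w₂ = -1
∂h/∂z = 0 (ReLU derivative)
∂z/∂w₁ = x = 4

∂L/∂w₁ = -8 × -1 × 0 × 4 = 0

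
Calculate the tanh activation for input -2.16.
-0.9737

tanh(-2.16) = (e^(-2.16) - e^(2.16))/(e^(-2.16) + e^(2.16)) = -0.9737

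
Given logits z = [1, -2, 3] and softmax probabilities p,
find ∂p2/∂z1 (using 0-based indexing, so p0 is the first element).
∂p2/∂z1 = -0.005166

p = softmax(z) = [0.1185, 0.0059, 0.8756]
p2 = 0.8756, p1 = 0.0059

∂p2/∂z1 = -p2 × p1 = -0.8756 × 0.0059 = -0.005166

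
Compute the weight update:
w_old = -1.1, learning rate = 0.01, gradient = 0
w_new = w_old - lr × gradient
w_new = -1.1

w_new = w - η·∂L/∂w = -1.1 - 0.01×(0) = -1.1 - (0) = -1.1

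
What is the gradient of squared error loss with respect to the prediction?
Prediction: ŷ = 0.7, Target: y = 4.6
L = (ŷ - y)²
∂L/∂ŷ = -7.8

∂L/∂ŷ = 2(ŷ - y) = 2(0.7 - 4.6) = 2(-3.9) = -7.8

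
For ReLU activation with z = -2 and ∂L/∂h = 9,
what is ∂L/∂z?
∂L/∂z = 0

h = ReLU(-2) = 0
Since z < 0: ∂h/∂z = 0
∂L/∂z = ∂L/∂h · ∂h/∂z = 9 × 0 = 0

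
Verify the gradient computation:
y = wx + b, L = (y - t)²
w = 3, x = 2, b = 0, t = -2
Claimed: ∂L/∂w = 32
Correct

y = (3)(2) + 0 = 6
∂L/∂y = 2(y - t) = 2(6 - -2) = 16
∂y/∂w = x = 2
∂L/∂w = 16 × 2 = 32

Claimed value: 32
Correct: The correct gradient is 32.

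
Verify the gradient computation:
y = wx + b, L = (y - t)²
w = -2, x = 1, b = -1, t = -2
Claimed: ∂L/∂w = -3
Incorrect

y = (-2)(1) + -1 = -3
∂L/∂y = 2(y - t) = 2(-3 - -2) = -2
∂y/∂w = x = 1
∂L/∂w = -2 × 1 = -2

Claimed value: -3
Incorrect: The correct gradient is -2.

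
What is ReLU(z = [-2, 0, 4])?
h = [0, 0, 4]

ReLU applied element-wise: max(0,-2)=0, max(0,0)=0, max(0,4)=4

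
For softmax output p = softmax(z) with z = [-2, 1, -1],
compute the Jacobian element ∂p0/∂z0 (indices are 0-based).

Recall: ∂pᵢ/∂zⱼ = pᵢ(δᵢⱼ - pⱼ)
∂p0/∂z0 = 0.04025

p = softmax(z) = [0.04201, 0.8438, 0.1142]
p0 = 0.04201

∂p0/∂z0 = p0(1 - p0) = 0.04201 × (1 - 0.04201) = 0.04025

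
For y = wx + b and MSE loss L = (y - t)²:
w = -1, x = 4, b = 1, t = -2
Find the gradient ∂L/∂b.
∂L/∂b = -2

y = wx + b = (-1)(4) + 1 = -3
∂L/∂y = 2(y - t) = 2(-3 - -2) = -2
∂y/∂b = 1
∂L/∂b = ∂L/∂y · ∂y/∂b = -2 × 1 = -2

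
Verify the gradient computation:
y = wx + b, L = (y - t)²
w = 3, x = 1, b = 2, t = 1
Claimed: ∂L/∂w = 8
Correct

y = (3)(1) + 2 = 5
∂L/∂y = 2(y - t) = 2(5 - 1) = 8
∂y/∂w = x = 1
∂L/∂w = 8 × 1 = 8

Claimed value: 8
Correct: The correct gradient is 8.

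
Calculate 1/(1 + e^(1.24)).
0.2244

sigmoid(-1.24) = 1/(1 + e^(1.24)) = 1/(1 + 3.456) = 0.2244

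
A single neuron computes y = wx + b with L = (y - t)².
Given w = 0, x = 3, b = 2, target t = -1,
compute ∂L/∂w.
∂L/∂w = 18

y = wx + b = (0)(3) + 2 = 2
∂L/∂y = 2(y - t) = 2(2 - -1) = 6
∂y/∂w = x = 3
∂L/∂w = ∂L/∂y · ∂y/∂w = 6 × 3 = 18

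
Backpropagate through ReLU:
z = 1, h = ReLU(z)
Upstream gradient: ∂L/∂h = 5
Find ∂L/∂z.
∂L/∂z = 5

h = ReLU(1) = 1
Since z > 0: ∂h/∂z = 1
∂L/∂z = ∂L/∂h · ∂h/∂z = 5 × 1 = 5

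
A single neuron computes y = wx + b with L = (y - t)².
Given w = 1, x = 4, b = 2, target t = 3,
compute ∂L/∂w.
∂L/∂w = 24

y = wx + b = (1)(4) + 2 = 6
∂L/∂y = 2(y - t) = 2(6 - 3) = 6
∂y/∂w = x = 4
∂L/∂w = ∂L/∂y · ∂y/∂w = 6 × 4 = 24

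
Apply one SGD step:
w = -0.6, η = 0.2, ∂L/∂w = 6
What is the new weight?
w_new = -1.8

w_new = w - η·∂L/∂w = -0.6 - 0.2×(6) = -0.6 - (1.2) = -1.8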